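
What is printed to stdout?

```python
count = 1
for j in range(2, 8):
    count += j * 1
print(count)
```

j=2: count = 1+2*1 = 3
j=3: count = 3+3*1 = 6
j=4: count = 6+4*1 = 10
j=5: count = 10+5*1 = 15
j=6: count = 15+6*1 = 21
j=7: count = 21+7*1 = 28

28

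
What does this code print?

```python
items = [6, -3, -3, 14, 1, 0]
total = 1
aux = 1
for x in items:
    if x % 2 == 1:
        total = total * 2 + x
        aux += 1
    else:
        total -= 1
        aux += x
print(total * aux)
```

x=6: not odd, total = 1-1 = 0; aux=7
x=-3: odd, total = 0*2+(-3) = -3; aux=8
x=-3: odd, total = (-3)*2+(-3) = -9; aux=9
x=14: not odd, total = (-9)-1 = -10; aux=23
x=1: odd, total = (-10)*2+1 = -19; aux=24
x=0: not odd, total = (-19)-1 = -20; aux=24
total*aux = (-20)*24 = -480

-480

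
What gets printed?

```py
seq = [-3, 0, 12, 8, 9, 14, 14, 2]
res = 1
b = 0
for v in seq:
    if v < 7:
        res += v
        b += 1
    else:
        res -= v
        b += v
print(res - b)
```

v=-3: <7, res = 1+(-3) = -2; b=1
v=0: <7, res = (-2)+0 = -2; b=2
v=12: not <7, res = (-2)-12 = -14; b=14
v=8: not <7, res = (-14)-8 = -22; b=22
v=9: not <7, res = (-22)-9 = -31; b=31
v=14: not <7, res = (-31)-14 = -45; b=45
v=14: not <7, res = (-45)-14 = -59; b=59
v=2: <7, res = (-59)+2 = -57; b=60
res-b = (-57)-60 = -117

-117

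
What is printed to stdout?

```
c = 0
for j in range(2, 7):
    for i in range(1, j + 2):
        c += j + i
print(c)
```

190

j=2,i=1: c = 0+3 = 3
j=2,i=2: c = 3+4 = 7
j=2,i=3: c = 7+5 = 12
j=3,i=1: c = 12+4 = 16
j=3,i=2: c = 16+5 = 21
j=3,i=3: c = 21+6 = 27
j=3,i=4: c = 27+7 = 34
j=4,i=1: c = 34+5 = 39
j=4,i=2: c = 39+6 = 45
j=4,i=3: c = 45+7 = 52
j=4,i=4: c = 52+8 = 60
j=4,i=5: c = 60+9 = 69
j=5,i=1: c = 69+6 = 75
j=5,i=2: c = 75+7 = 82
j=5,i=3: c = 82+8 = 90
j=5,i=4: c = 90+9 = 99
j=5,i=5: c = 99+10 = 109
j=5,i=6: c = 109+11 = 120
j=6,i=1: c = 120+7 = 127
j=6,i=2: c = 127+8 = 135
j=6,i=3: c = 135+9 = 144
j=6,i=4: c = 144+10 = 154
j=6,i=5: c = 154+11 = 165
j=6,i=6: c = 165+12 = 177
j=6,i=7: c = 177+13 = 190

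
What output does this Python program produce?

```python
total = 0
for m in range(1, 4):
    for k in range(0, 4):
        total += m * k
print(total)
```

m=1,k=0: total = 0+0 = 0
m=1,k=1: total = 0+1 = 1
m=1,k=2: total = 1+2 = 3
m=1,k=3: total = 3+3 = 6
m=2,k=0: total = 6+0 = 6
m=2,k=1: total = 6+2 = 8
m=2,k=2: total = 8+4 = 12
m=2,k=3: total = 12+6 = 18
m=3,k=0: total = 18+0 = 18
m=3,k=1: total = 18+3 = 21
m=3,k=2: total = 21+6 = 27
m=3,k=3: total = 27+9 = 36

36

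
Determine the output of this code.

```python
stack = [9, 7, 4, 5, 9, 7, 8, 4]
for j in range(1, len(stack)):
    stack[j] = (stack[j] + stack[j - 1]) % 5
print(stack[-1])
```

j=1: stack[1] = (7+9)%5 = 1 → [9, 1, 4, 5, 9, 7, 8, 4]
j=2: stack[2] = (4+1)%5 = 0 → [9, 1, 0, 5, 9, 7, 8, 4]
j=3: stack[3] = (5+0)%5 = 0 → [9, 1, 0, 0, 9, 7, 8, 4]
j=4: stack[4] = (9+0)%5 = 4 → [9, 1, 0, 0, 4, 7, 8, 4]
j=5: stack[5] = (7+4)%5 = 1 → [9, 1, 0, 0, 4, 1, 8, 4]
j=6: stack[6] = (8+1)%5 = 4 → [9, 1, 0, 0, 4, 1, 4, 4]
j=7: stack[7] = (4+4)%5 = 3 → [9, 1, 0, 0, 4, 1, 4, 3]

3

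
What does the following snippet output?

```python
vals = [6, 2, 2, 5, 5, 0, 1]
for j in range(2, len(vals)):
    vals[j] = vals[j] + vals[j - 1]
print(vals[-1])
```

j=2: vals[2] = 2+2 = 4 → [6, 2, 4, 5, 5, 0, 1]
j=3: vals[3] = 5+4 = 9 → [6, 2, 4, 9, 5, 0, 1]
j=4: vals[4] = 5+9 = 14 → [6, 2, 4, 9, 14, 0, 1]
j=5: vals[5] = 0+14 = 14 → [6, 2, 4, 9, 14, 14, 1]
j=6: vals[6] = 1+14 = 15 → [6, 2, 4, 9, 14, 14, 15]

15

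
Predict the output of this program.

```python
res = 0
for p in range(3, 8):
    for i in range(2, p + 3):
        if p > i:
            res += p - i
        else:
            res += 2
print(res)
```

65

p=3,i=2: 3>2, res = 0+1 = 1
p=3,i=3: not 3>3, res = 1+2 = 3
p=3,i=4: not 3>4, res = 3+2 = 5
p=3,i=5: not 3>5, res = 5+2 = 7
p=4,i=2: 4>2, res = 7+2 = 9
p=4,i=3: 4>3, res = 9+1 = 10
p=4,i=4: not 4>4, res = 10+2 = 12
p=4,i=5: not 4>5, res = 12+2 = 14
p=4,i=6: not 4>6, res = 14+2 = 16
p=5,i=2: 5>2, res = 16+3 = 19
p=5,i=3: 5>3, res = 19+2 = 21
p=5,i=4: 5>4, res = 21+1 = 22
p=5,i=5: not 5>5, res = 22+2 = 24
p=5,i=6: not 5>6, res = 24+2 = 26
p=5,i=7: not 5>7, res = 26+2 = 28
p=6,i=2: 6>2, res = 28+4 = 32
p=6,i=3: 6>3, res = 32+3 = 35
p=6,i=4: 6>4, res = 35+2 = 37
p=6,i=5: 6>5, res = 37+1 = 38
p=6,i=6: not 6>6, res = 38+2 = 40
p=6,i=7: not 6>7, res = 40+2 = 42
p=6,i=8: not 6>8, res = 42+2 = 44
p=7,i=2: 7>2, res = 44+5 = 49
p=7,i=3: 7>3, res = 49+4 = 53
p=7,i=4: 7>4, res = 53+3 = 56
p=7,i=5: 7>5, res = 56+2 = 58
p=7,i=6: 7>6, res = 58+1 = 59
p=7,i=7: not 7>7, res = 59+2 = 61
p=7,i=8: not 7>8, res = 61+2 = 63
p=7,i=9: not 7>9, res = 63+2 = 65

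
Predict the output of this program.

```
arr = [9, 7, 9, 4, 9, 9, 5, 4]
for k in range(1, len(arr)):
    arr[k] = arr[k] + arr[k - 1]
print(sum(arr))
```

272

k=1: arr[1] = 7+9 = 16 → [9, 16, 9, 4, 9, 9, 5, 4]
k=2: arr[2] = 9+16 = 25 → [9, 16, 25, 4, 9, 9, 5, 4]
k=3: arr[3] = 4+25 = 29 → [9, 16, 25, 29, 9, 9, 5, 4]
k=4: arr[4] = 9+29 = 38 → [9, 16, 25, 29, 38, 9, 5, 4]
k=5: arr[5] = 9+38 = 47 → [9, 16, 25, 29, 38, 47, 5, 4]
k=6: arr[6] = 5+47 = 52 → [9, 16, 25, 29, 38, 47, 52, 4]
k=7: arr[7] = 4+52 = 56 → [9, 16, 25, 29, 38, 47, 52, 56]
sum = 272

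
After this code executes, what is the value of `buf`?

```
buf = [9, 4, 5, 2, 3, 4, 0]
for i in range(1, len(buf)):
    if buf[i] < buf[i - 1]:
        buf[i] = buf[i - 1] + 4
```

i=1: 4<9, buf[1] = 9+4 = 13 → [9, 13, 5, 2, 3, 4, 0]
i=2: 5<13, buf[2] = 13+4 = 17 → [9, 13, 17, 2, 3, 4, 0]
i=3: 2<17, buf[3] = 17+4 = 21 → [9, 13, 17, 21, 3, 4, 0]
i=4: 3<21, buf[4] = 21+4 = 25 → [9, 13, 17, 21, 25, 4, 0]
i=5: 4<25, buf[5] = 25+4 = 29 → [9, 13, 17, 21, 25, 29, 0]
i=6: 0<29, buf[6] = 29+4 = 33 → [9, 13, 17, 21, 25, 29, 33]

[9, 13, 17, 21, 25, 29, 33]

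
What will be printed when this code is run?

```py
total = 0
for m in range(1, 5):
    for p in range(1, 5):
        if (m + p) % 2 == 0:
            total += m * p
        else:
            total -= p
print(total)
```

32

m=1,p=1: even sum, total = 0+1 = 1
m=1,p=2: odd sum, total = 1-2 = -1
m=1,p=3: even sum, total = (-1)+3 = 2
m=1,p=4: odd sum, total = 2-4 = -2
m=2,p=1: odd sum, total = (-2)-1 = -3
m=2,p=2: even sum, total = (-3)+4 = 1
m=2,p=3: odd sum, total = 1-3 = -2
m=2,p=4: even sum, total = (-2)+8 = 6
m=3,p=1: even sum, total = 6+3 = 9
m=3,p=2: odd sum, total = 9-2 = 7
m=3,p=3: even sum, total = 7+9 = 16
m=3,p=4: odd sum, total = 16-4 = 12
m=4,p=1: odd sum, total = 12-1 = 11
m=4,p=2: even sum, total = 11+8 = 19
m=4,p=3: odd sum, total = 19-3 = 16
m=4,p=4: even sum, total = 16+16 = 32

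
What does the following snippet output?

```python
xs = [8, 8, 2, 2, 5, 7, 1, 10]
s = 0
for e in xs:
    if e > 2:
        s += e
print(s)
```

e=8: >2, s = 0+8 = 8
e=8: >2, s = 8+8 = 16
e=2: not >2
e=2: not >2
e=5: >2, s = 16+5 = 21
e=7: >2, s = 21+7 = 28
e=1: not >2
e=10: >2, s = 28+10 = 38

38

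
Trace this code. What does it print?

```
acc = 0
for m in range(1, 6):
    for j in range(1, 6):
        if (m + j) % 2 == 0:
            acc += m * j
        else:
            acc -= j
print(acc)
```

81

m=1,j=1: even sum, acc = 0+1 = 1
m=1,j=2: odd sum, acc = 1-2 = -1
m=1,j=3: even sum, acc = (-1)+3 = 2
m=1,j=4: odd sum, acc = 2-4 = -2
m=1,j=5: even sum, acc = (-2)+5 = 3
m=2,j=1: odd sum, acc = 3-1 = 2
m=2,j=2: even sum, acc = 2+4 = 6
m=2,j=3: odd sum, acc = 6-3 = 3
m=2,j=4: even sum, acc = 3+8 = 11
m=2,j=5: odd sum, acc = 11-5 = 6
m=3,j=1: even sum, acc = 6+3 = 9
m=3,j=2: odd sum, acc = 9-2 = 7
m=3,j=3: even sum, acc = 7+9 = 16
m=3,j=4: odd sum, acc = 16-4 = 12
m=3,j=5: even sum, acc = 12+15 = 27
m=4,j=1: odd sum, acc = 27-1 = 26
m=4,j=2: even sum, acc = 26+8 = 34
m=4,j=3: odd sum, acc = 34-3 = 31
m=4,j=4: even sum, acc = 31+16 = 47
m=4,j=5: odd sum, acc = 47-5 = 42
m=5,j=1: even sum, acc = 42+5 = 47
m=5,j=2: odd sum, acc = 47-2 = 45
m=5,j=3: even sum, acc = 45+15 = 60
m=5,j=4: odd sum, acc = 60-4 = 56
m=5,j=5: even sum, acc = 56+25 = 81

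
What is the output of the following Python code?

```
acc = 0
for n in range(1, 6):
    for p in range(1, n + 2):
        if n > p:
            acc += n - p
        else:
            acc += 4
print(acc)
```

n=1,p=1: not 1>1, acc = 0+4 = 4
n=1,p=2: not 1>2, acc = 4+4 = 8
n=2,p=1: 2>1, acc = 8+1 = 9
n=2,p=2: not 2>2, acc = 9+4 = 13
n=2,p=3: not 2>3, acc = 13+4 = 17
n=3,p=1: 3>1, acc = 17+2 = 19
n=3,p=2: 3>2, acc = 19+1 = 20
n=3,p=3: not 3>3, acc = 20+4 = 24
n=3,p=4: not 3>4, acc = 24+4 = 28
n=4,p=1: 4>1, acc = 28+3 = 31
n=4,p=2: 4>2, acc = 31+2 = 33
n=4,p=3: 4>3, acc = 33+1 = 34
n=4,p=4: not 4>4, acc = 34+4 = 38
n=4,p=5: not 4>5, acc = 38+4 = 42
n=5,p=1: 5>1, acc = 42+4 = 46
n=5,p=2: 5>2, acc = 46+3 = 49
n=5,p=3: 5>3, acc = 49+2 = 51
n=5,p=4: 5>4, acc = 51+1 = 52
n=5,p=5: not 5>5, acc = 52+4 = 56
n=5,p=6: not 5>6, acc = 56+4 = 60

60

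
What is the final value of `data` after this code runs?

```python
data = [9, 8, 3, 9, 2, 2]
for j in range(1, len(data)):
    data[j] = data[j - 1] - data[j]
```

[9, 1, -2, -11, -13, -15]

j=1: data[1] = 9-8 = 1 → [9, 1, 3, 9, 2, 2]
j=2: data[2] = 1-3 = -2 → [9, 1, -2, 9, 2, 2]
j=3: data[3] = (-2)-9 = -11 → [9, 1, -2, -11, 2, 2]
j=4: data[4] = (-11)-2 = -13 → [9, 1, -2, -11, -13, 2]
j=5: data[5] = (-13)-2 = -15 → [9, 1, -2, -11, -13, -15]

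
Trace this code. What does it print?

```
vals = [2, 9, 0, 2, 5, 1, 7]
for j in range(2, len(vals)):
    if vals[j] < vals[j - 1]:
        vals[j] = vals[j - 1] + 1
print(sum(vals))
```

j=2: 0<9, vals[2] = 9+1 = 10 → [2, 9, 10, 2, 5, 1, 7]
j=3: 2<10, vals[3] = 10+1 = 11 → [2, 9, 10, 11, 5, 1, 7]
j=4: 5<11, vals[4] = 11+1 = 12 → [2, 9, 10, 11, 12, 1, 7]
j=5: 1<12, vals[5] = 12+1 = 13 → [2, 9, 10, 11, 12, 13, 7]
j=6: 7<13, vals[6] = 13+1 = 14 → [2, 9, 10, 11, 12, 13, 14]
sum = 71

71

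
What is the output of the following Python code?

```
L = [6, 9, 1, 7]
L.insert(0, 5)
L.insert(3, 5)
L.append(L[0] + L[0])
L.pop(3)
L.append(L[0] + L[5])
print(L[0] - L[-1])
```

-10

insert 5 at 0 → [5, 6, 9, 1, 7]
insert 5 at 3 → [5, 6, 9, 5, 1, 7]
append L[0]+L[0] = 5+5 = 10 → [5, 6, 9, 5, 1, 7, 10]
pop(3) removes 5 → [5, 6, 9, 1, 7, 10]
append L[0]+L[5] = 5+10 = 15 → [5, 6, 9, 1, 7, 10, 15]
L[0]-L[-1] = 5-15 = -10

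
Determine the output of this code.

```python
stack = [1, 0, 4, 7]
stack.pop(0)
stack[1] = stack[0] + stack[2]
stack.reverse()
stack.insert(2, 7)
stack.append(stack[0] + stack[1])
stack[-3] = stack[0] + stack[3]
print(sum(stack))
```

pop(0) removes 1 → [0, 4, 7]
stack[1] = stack[0]+stack[2] = 0+7 = 7 → [0, 7, 7]
reverse → [7, 7, 0]
insert 7 at 2 → [7, 7, 7, 0]
append stack[0]+stack[1] = 7+7 = 14 → [7, 7, 7, 0, 14]
stack[-3] = stack[0]+stack[3] = 7+0 = 7 → [7, 7, 7, 0, 14]
sum = 35

35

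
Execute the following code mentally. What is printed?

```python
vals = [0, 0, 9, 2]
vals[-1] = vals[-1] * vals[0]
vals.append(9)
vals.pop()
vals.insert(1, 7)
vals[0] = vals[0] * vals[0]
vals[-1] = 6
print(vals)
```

vals[-1] = vals[-1]*vals[0] = 2*0 = 0 → [0, 0, 9, 0]
append 9 → [0, 0, 9, 0, 9]
pop() removes 9 → [0, 0, 9, 0]
insert 7 at 1 → [0, 7, 0, 9, 0]
vals[0] = vals[0]*vals[0] = 0*0 = 0 → [0, 7, 0, 9, 0]
vals[-1] = 6 → [0, 7, 0, 9, 6]

[0, 7, 0, 9, 6]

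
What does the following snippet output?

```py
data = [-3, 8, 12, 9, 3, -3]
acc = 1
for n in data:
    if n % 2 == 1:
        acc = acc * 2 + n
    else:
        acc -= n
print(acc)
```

n=-3: odd, acc = 1*2+(-3) = -1
n=8: not odd, acc = (-1)-8 = -9
n=12: not odd, acc = (-9)-12 = -21
n=9: odd, acc = (-21)*2+9 = -33
n=3: odd, acc = (-33)*2+3 = -63
n=-3: odd, acc = (-63)*2+(-3) = -129

-129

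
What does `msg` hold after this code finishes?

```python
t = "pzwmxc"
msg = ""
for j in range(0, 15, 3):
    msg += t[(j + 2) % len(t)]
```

j=0: add t[2]='w' → 'w'
j=3: add t[5]='c' → 'wc'
j=6: add t[2]='w' → 'wcw'
j=9: add t[5]='c' → 'wcwc'
j=12: add t[2]='w' → 'wcwcw'

'wcwcw'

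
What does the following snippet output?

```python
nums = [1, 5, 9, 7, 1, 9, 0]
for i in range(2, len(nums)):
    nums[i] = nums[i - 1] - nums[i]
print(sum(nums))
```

i=2: nums[2] = 5-9 = -4 → [1, 5, -4, 7, 1, 9, 0]
i=3: nums[3] = (-4)-7 = -11 → [1, 5, -4, -11, 1, 9, 0]
i=4: nums[4] = (-11)-1 = -12 → [1, 5, -4, -11, -12, 9, 0]
i=5: nums[5] = (-12)-9 = -21 → [1, 5, -4, -11, -12, -21, 0]
i=6: nums[6] = (-21)-0 = -21 → [1, 5, -4, -11, -12, -21, -21]
sum = -63

-63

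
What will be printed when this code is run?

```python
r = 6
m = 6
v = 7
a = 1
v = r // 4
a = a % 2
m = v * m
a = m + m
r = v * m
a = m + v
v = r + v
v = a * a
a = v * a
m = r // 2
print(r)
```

v = 6//4 = 1
a = 1%2 = 1
m = 1*6 = 6
a = 6+6 = 12
r = 1*6 = 6
a = 6+1 = 7
v = 6+1 = 7
v = 7*7 = 49
a = 49*7 = 343
m = 6//2 = 3

6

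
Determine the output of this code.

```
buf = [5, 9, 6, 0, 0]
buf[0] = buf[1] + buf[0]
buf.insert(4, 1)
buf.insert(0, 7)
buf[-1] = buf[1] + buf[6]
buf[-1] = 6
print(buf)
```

buf[0] = buf[1]+buf[0] = 9+5 = 14 → [14, 9, 6, 0, 0]
insert 1 at 4 → [14, 9, 6, 0, 1, 0]
insert 7 at 0 → [7, 14, 9, 6, 0, 1, 0]
buf[-1] = buf[1]+buf[6] = 14+0 = 14 → [7, 14, 9, 6, 0, 1, 14]
buf[-1] = 6 → [7, 14, 9, 6, 0, 1, 6]

[7, 14, 9, 6, 0, 1, 6]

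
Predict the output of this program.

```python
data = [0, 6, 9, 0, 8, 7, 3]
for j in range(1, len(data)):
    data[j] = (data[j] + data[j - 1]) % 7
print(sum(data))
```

17

j=1: data[1] = (6+0)%7 = 6 → [0, 6, 9, 0, 8, 7, 3]
j=2: data[2] = (9+6)%7 = 1 → [0, 6, 1, 0, 8, 7, 3]
j=3: data[3] = (0+1)%7 = 1 → [0, 6, 1, 1, 8, 7, 3]
j=4: data[4] = (8+1)%7 = 2 → [0, 6, 1, 1, 2, 7, 3]
j=5: data[5] = (7+2)%7 = 2 → [0, 6, 1, 1, 2, 2, 3]
j=6: data[6] = (3+2)%7 = 5 → [0, 6, 1, 1, 2, 2, 5]
sum = 17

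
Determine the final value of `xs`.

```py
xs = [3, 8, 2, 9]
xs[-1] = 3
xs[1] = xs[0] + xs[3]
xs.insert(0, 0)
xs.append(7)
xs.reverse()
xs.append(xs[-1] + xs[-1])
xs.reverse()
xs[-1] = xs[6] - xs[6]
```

xs[-1] = 3 → [3, 8, 2, 3]
xs[1] = xs[0]+xs[3] = 3+3 = 6 → [3, 6, 2, 3]
insert 0 at 0 → [0, 3, 6, 2, 3]
append 7 → [0, 3, 6, 2, 3, 7]
reverse → [7, 3, 2, 6, 3, 0]
append xs[-1]+xs[-1] = 0+0 = 0 → [7, 3, 2, 6, 3, 0, 0]
reverse → [0, 0, 3, 6, 2, 3, 7]
xs[-1] = xs[6]-xs[6] = 7-7 = 0 → [0, 0, 3, 6, 2, 3, 0]

[0, 0, 3, 6, 2, 3, 0]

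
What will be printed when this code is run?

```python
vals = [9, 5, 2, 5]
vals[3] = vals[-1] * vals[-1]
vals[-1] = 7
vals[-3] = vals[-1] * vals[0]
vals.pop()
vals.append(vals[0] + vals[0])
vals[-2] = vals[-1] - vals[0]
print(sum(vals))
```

99

vals[3] = vals[-1]*vals[-1] = 5*5 = 25 → [9, 5, 2, 25]
vals[-1] = 7 → [9, 5, 2, 7]
vals[-3] = vals[-1]*vals[0] = 7*9 = 63 → [9, 63, 2, 7]
pop() removes 7 → [9, 63, 2]
append vals[0]+vals[0] = 9+9 = 18 → [9, 63, 2, 18]
vals[-2] = vals[-1]-vals[0] = 18-9 = 9 → [9, 63, 9, 18]
sum = 99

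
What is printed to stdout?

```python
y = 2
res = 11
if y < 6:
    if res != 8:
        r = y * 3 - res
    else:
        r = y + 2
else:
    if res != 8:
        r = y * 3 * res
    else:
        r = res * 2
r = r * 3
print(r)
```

y=2, res=11
y < 6 is True; res != 8 is True
→ r = y * 3 - res = -5
r = (-5)*3 = -15

-15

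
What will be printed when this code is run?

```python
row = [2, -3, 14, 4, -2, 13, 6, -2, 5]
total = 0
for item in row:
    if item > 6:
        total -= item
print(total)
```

item=2: not >6
item=-3: not >6
item=14: >6, total = 0-14 = -14
item=4: not >6
item=-2: not >6
item=13: >6, total = (-14)-13 = -27
item=6: not >6
item=-2: not >6
item=5: not >6

-27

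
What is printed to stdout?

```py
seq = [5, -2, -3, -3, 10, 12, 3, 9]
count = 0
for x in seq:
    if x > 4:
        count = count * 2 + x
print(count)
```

x=5: >4, count = 0*2+5 = 5
x=-2: not >4
x=-3: not >4
x=-3: not >4
x=10: >4, count = 5*2+10 = 20
x=12: >4, count = 20*2+12 = 52
x=3: not >4
x=9: >4, count = 52*2+9 = 113

113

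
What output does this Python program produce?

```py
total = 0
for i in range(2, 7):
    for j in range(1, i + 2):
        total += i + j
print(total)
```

i=2,j=1: total = 0+3 = 3
i=2,j=2: total = 3+4 = 7
i=2,j=3: total = 7+5 = 12
i=3,j=1: total = 12+4 = 16
i=3,j=2: total = 16+5 = 21
i=3,j=3: total = 21+6 = 27
i=3,j=4: total = 27+7 = 34
i=4,j=1: total = 34+5 = 39
i=4,j=2: total = 39+6 = 45
i=4,j=3: total = 45+7 = 52
i=4,j=4: total = 52+8 = 60
i=4,j=5: total = 60+9 = 69
i=5,j=1: total = 69+6 = 75
i=5,j=2: total = 75+7 = 82
i=5,j=3: total = 82+8 = 90
i=5,j=4: total = 90+9 = 99
i=5,j=5: total = 99+10 = 109
i=5,j=6: total = 109+11 = 120
i=6,j=1: total = 120+7 = 127
i=6,j=2: total = 127+8 = 135
i=6,j=3: total = 135+9 = 144
i=6,j=4: total = 144+10 = 154
i=6,j=5: total = 154+11 = 165
i=6,j=6: total = 165+12 = 177
i=6,j=7: total = 177+13 = 190

190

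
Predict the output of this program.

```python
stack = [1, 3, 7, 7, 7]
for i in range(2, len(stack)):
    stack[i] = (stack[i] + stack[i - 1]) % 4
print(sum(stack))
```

i=2: stack[2] = (7+3)%4 = 2 → [1, 3, 2, 7, 7]
i=3: stack[3] = (7+2)%4 = 1 → [1, 3, 2, 1, 7]
i=4: stack[4] = (7+1)%4 = 0 → [1, 3, 2, 1, 0]
sum = 7

7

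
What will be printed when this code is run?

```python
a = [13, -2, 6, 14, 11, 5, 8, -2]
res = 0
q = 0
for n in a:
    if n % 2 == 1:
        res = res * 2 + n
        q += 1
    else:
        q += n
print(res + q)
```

n=13: odd, res = 0*2+13 = 13; q=1
n=-2: not odd; q=-1
n=6: not odd; q=5
n=14: not odd; q=19
n=11: odd, res = 13*2+11 = 37; q=20
n=5: odd, res = 37*2+5 = 79; q=21
n=8: not odd; q=29
n=-2: not odd; q=27
res+q = 79+27 = 106

106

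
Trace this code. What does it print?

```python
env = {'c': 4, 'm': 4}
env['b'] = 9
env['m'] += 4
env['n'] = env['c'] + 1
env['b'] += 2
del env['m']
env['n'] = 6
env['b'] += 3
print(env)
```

{'c': 4, 'b': 14, 'n': 6}

env['b'] = 9 → {'c': 4, 'm': 4, 'b': 9}
env['m'] = 4+4 = 8 → {'c': 4, 'm': 8, 'b': 9}
env['n'] = env['c']+1 = 5 → {'c': 4, 'm': 8, 'b': 9, 'n': 5}
env['b'] = 9+2 = 11 → {'c': 4, 'm': 8, 'b': 11, 'n': 5}
del 'm' → {'c': 4, 'b': 11, 'n': 5}
env['n'] = 6 → {'c': 4, 'b': 11, 'n': 6}
env['b'] = 11+3 = 14 → {'c': 4, 'b': 14, 'n': 6}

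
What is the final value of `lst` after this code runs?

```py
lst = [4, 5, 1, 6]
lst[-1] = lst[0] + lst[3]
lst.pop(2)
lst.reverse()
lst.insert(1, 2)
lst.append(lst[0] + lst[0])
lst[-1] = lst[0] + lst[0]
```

[10, 2, 5, 4, 20]

lst[-1] = lst[0]+lst[3] = 4+6 = 10 → [4, 5, 1, 10]
pop(2) removes 1 → [4, 5, 10]
reverse → [10, 5, 4]
insert 2 at 1 → [10, 2, 5, 4]
append lst[0]+lst[0] = 10+10 = 20 → [10, 2, 5, 4, 20]
lst[-1] = lst[0]+lst[0] = 10+10 = 20 → [10, 2, 5, 4, 20]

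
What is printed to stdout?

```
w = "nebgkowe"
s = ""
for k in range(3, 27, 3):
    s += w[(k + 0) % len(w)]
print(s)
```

k=3: add w[3]='g' → 'g'
k=6: add w[6]='w' → 'gw'
k=9: add w[1]='e' → 'gwe'
k=12: add w[4]='k' → 'gwek'
k=15: add w[7]='e' → 'gweke'
k=18: add w[2]='b' → 'gwekeb'
k=21: add w[5]='o' → 'gwekebo'
k=24: add w[0]='n' → 'gwekebon'

gwekebon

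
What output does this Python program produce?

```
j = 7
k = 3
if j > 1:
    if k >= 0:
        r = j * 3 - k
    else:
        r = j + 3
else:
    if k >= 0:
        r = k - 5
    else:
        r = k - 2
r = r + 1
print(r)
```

19

j=7, k=3
j > 1 is True; k >= 0 is True
→ r = j * 3 - k = 18
r = 18+1 = 19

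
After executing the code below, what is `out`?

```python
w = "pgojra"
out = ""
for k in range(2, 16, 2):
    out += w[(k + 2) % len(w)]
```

'rporpor'

k=2: add w[4]='r' → 'r'
k=4: add w[0]='p' → 'rp'
k=6: add w[2]='o' → 'rpo'
k=8: add w[4]='r' → 'rpor'
k=10: add w[0]='p' → 'rporp'
k=12: add w[2]='o' → 'rporpo'
k=14: add w[4]='r' → 'rporpor'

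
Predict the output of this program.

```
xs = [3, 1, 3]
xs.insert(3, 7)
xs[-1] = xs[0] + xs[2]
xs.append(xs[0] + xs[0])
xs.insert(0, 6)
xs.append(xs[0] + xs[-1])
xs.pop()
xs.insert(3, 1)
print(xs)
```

insert 7 at 3 → [3, 1, 3, 7]
xs[-1] = xs[0]+xs[2] = 3+3 = 6 → [3, 1, 3, 6]
append xs[0]+xs[0] = 3+3 = 6 → [3, 1, 3, 6, 6]
insert 6 at 0 → [6, 3, 1, 3, 6, 6]
append xs[0]+xs[-1] = 6+6 = 12 → [6, 3, 1, 3, 6, 6, 12]
pop() removes 12 → [6, 3, 1, 3, 6, 6]
insert 1 at 3 → [6, 3, 1, 1, 3, 6, 6]

[6, 3, 1, 1, 3, 6, 6]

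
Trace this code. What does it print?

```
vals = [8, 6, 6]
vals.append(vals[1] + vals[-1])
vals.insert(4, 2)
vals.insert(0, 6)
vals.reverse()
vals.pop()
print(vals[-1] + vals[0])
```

append vals[1]+vals[-1] = 6+6 = 12 → [8, 6, 6, 12]
insert 2 at 4 → [8, 6, 6, 12, 2]
insert 6 at 0 → [6, 8, 6, 6, 12, 2]
reverse → [2, 12, 6, 6, 8, 6]
pop() removes 6 → [2, 12, 6, 6, 8]
vals[-1]+vals[0] = 8+2 = 10

10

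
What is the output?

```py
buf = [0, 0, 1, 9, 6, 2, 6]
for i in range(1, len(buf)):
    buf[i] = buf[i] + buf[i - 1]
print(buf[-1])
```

24

i=1: buf[1] = 0+0 = 0 → [0, 0, 1, 9, 6, 2, 6]
i=2: buf[2] = 1+0 = 1 → [0, 0, 1, 9, 6, 2, 6]
i=3: buf[3] = 9+1 = 10 → [0, 0, 1, 10, 6, 2, 6]
i=4: buf[4] = 6+10 = 16 → [0, 0, 1, 10, 16, 2, 6]
i=5: buf[5] = 2+16 = 18 → [0, 0, 1, 10, 16, 18, 6]
i=6: buf[6] = 6+18 = 24 → [0, 0, 1, 10, 16, 18, 24]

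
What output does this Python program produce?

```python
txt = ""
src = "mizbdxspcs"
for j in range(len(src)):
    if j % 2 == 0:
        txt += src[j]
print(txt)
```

mzdsc

j=0: add 'm' → 'm'
j=1: skip
j=2: add 'z' → 'mz'
j=3: skip
j=4: add 'd' → 'mzd'
j=5: skip
j=6: add 's' → 'mzds'
j=7: skip
j=8: add 'c' → 'mzdsc'
j=9: skip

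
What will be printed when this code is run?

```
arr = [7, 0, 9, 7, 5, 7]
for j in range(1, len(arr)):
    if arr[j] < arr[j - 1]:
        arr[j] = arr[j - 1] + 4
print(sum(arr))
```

102

j=1: 0<7, arr[1] = 7+4 = 11 → [7, 11, 9, 7, 5, 7]
j=2: 9<11, arr[2] = 11+4 = 15 → [7, 11, 15, 7, 5, 7]
j=3: 7<15, arr[3] = 15+4 = 19 → [7, 11, 15, 19, 5, 7]
j=4: 5<19, arr[4] = 19+4 = 23 → [7, 11, 15, 19, 23, 7]
j=5: 7<23, arr[5] = 23+4 = 27 → [7, 11, 15, 19, 23, 27]
sum = 102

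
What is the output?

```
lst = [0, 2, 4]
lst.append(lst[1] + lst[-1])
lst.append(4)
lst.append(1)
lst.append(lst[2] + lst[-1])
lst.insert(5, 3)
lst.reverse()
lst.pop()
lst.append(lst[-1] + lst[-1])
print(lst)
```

append lst[1]+lst[-1] = 2+4 = 6 → [0, 2, 4, 6]
append 4 → [0, 2, 4, 6, 4]
append 1 → [0, 2, 4, 6, 4, 1]
append lst[2]+lst[-1] = 4+1 = 5 → [0, 2, 4, 6, 4, 1, 5]
insert 3 at 5 → [0, 2, 4, 6, 4, 3, 1, 5]
reverse → [5, 1, 3, 4, 6, 4, 2, 0]
pop() removes 0 → [5, 1, 3, 4, 6, 4, 2]
append lst[-1]+lst[-1] = 2+2 = 4 → [5, 1, 3, 4, 6, 4, 2, 4]

[5, 1, 3, 4, 6, 4, 2, 4]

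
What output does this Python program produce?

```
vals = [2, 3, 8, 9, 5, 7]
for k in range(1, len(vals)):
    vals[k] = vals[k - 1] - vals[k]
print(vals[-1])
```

-30

k=1: vals[1] = 2-3 = -1 → [2, -1, 8, 9, 5, 7]
k=2: vals[2] = (-1)-8 = -9 → [2, -1, -9, 9, 5, 7]
k=3: vals[3] = (-9)-9 = -18 → [2, -1, -9, -18, 5, 7]
k=4: vals[4] = (-18)-5 = -23 → [2, -1, -9, -18, -23, 7]
k=5: vals[5] = (-23)-7 = -30 → [2, -1, -9, -18, -23, -30]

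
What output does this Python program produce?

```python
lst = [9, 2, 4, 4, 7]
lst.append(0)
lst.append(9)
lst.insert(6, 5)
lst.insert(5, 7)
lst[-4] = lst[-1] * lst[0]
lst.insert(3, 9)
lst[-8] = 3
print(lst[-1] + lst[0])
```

18

append 0 → [9, 2, 4, 4, 7, 0]
append 9 → [9, 2, 4, 4, 7, 0, 9]
insert 5 at 6 → [9, 2, 4, 4, 7, 0, 5, 9]
insert 7 at 5 → [9, 2, 4, 4, 7, 7, 0, 5, 9]
lst[-4] = lst[-1]*lst[0] = 9*9 = 81 → [9, 2, 4, 4, 7, 81, 0, 5, 9]
insert 9 at 3 → [9, 2, 4, 9, 4, 7, 81, 0, 5, 9]
lst[-8] = 3 → [9, 2, 3, 9, 4, 7, 81, 0, 5, 9]
lst[-1]+lst[0] = 9+9 = 18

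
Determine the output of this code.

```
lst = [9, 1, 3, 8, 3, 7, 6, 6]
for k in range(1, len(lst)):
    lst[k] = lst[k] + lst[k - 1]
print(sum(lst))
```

k=1: lst[1] = 1+9 = 10 → [9, 10, 3, 8, 3, 7, 6, 6]
k=2: lst[2] = 3+10 = 13 → [9, 10, 13, 8, 3, 7, 6, 6]
k=3: lst[3] = 8+13 = 21 → [9, 10, 13, 21, 3, 7, 6, 6]
k=4: lst[4] = 3+21 = 24 → [9, 10, 13, 21, 24, 7, 6, 6]
k=5: lst[5] = 7+24 = 31 → [9, 10, 13, 21, 24, 31, 6, 6]
k=6: lst[6] = 6+31 = 37 → [9, 10, 13, 21, 24, 31, 37, 6]
k=7: lst[7] = 6+37 = 43 → [9, 10, 13, 21, 24, 31, 37, 43]
sum = 188

188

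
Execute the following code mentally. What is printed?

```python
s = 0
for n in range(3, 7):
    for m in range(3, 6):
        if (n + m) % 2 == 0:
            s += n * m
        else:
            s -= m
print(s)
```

n=3,m=3: even sum, s = 0+9 = 9
n=3,m=4: odd sum, s = 9-4 = 5
n=3,m=5: even sum, s = 5+15 = 20
n=4,m=3: odd sum, s = 20-3 = 17
n=4,m=4: even sum, s = 17+16 = 33
n=4,m=5: odd sum, s = 33-5 = 28
n=5,m=3: even sum, s = 28+15 = 43
n=5,m=4: odd sum, s = 43-4 = 39
n=5,m=5: even sum, s = 39+25 = 64
n=6,m=3: odd sum, s = 64-3 = 61
n=6,m=4: even sum, s = 61+24 = 85
n=6,m=5: odd sum, s = 85-5 = 80

80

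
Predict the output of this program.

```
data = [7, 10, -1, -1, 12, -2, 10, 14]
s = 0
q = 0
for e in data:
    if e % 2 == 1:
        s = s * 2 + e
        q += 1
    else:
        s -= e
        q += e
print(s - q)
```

-96

e=7: odd, s = 0*2+7 = 7; q=1
e=10: not odd, s = 7-10 = -3; q=11
e=-1: odd, s = (-3)*2+(-1) = -7; q=12
e=-1: odd, s = (-7)*2+(-1) = -15; q=13
e=12: not odd, s = (-15)-12 = -27; q=25
e=-2: not odd, s = (-27)-(-2) = -25; q=23
e=10: not odd, s = (-25)-10 = -35; q=33
e=14: not odd, s = (-35)-14 = -49; q=47
s-q = (-49)-47 = -96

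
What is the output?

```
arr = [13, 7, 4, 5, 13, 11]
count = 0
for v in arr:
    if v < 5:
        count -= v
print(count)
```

v=13: not <5
v=7: not <5
v=4: <5, count = 0-4 = -4
v=5: not <5
v=13: not <5
v=11: not <5

-4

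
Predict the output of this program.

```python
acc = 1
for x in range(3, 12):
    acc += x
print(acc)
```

64

x=3: acc = 1+3 = 4
x=4: acc = 4+4 = 8
x=5: acc = 8+5 = 13
x=6: acc = 13+6 = 19
x=7: acc = 19+7 = 26
x=8: acc = 26+8 = 34
x=9: acc = 34+9 = 43
x=10: acc = 43+10 = 53
x=11: acc = 53+11 = 64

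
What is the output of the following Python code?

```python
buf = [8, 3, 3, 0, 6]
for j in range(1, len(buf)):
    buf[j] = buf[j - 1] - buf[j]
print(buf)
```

j=1: buf[1] = 8-3 = 5 → [8, 5, 3, 0, 6]
j=2: buf[2] = 5-3 = 2 → [8, 5, 2, 0, 6]
j=3: buf[3] = 2-0 = 2 → [8, 5, 2, 2, 6]
j=4: buf[4] = 2-6 = -4 → [8, 5, 2, 2, -4]

[8, 5, 2, 2, -4]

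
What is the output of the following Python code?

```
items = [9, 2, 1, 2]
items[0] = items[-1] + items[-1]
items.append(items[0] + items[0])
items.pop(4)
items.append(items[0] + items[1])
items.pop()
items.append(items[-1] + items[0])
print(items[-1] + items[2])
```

items[0] = items[-1]+items[-1] = 2+2 = 4 → [4, 2, 1, 2]
append items[0]+items[0] = 4+4 = 8 → [4, 2, 1, 2, 8]
pop(4) removes 8 → [4, 2, 1, 2]
append items[0]+items[1] = 4+2 = 6 → [4, 2, 1, 2, 6]
pop() removes 6 → [4, 2, 1, 2]
append items[-1]+items[0] = 2+4 = 6 → [4, 2, 1, 2, 6]
items[-1]+items[2] = 6+1 = 7

7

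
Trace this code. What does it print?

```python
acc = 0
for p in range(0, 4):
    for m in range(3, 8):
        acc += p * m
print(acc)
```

p=0,m=3: acc = 0+0 = 0
p=0,m=4: acc = 0+0 = 0
p=0,m=5: acc = 0+0 = 0
p=0,m=6: acc = 0+0 = 0
p=0,m=7: acc = 0+0 = 0
p=1,m=3: acc = 0+3 = 3
p=1,m=4: acc = 3+4 = 7
p=1,m=5: acc = 7+5 = 12
p=1,m=6: acc = 12+6 = 18
p=1,m=7: acc = 18+7 = 25
p=2,m=3: acc = 25+6 = 31
p=2,m=4: acc = 31+8 = 39
p=2,m=5: acc = 39+10 = 49
p=2,m=6: acc = 49+12 = 61
p=2,m=7: acc = 61+14 = 75
p=3,m=3: acc = 75+9 = 84
p=3,m=4: acc = 84+12 = 96
p=3,m=5: acc = 96+15 = 111
p=3,m=6: acc = 111+18 = 129
p=3,m=7: acc = 129+21 = 150

150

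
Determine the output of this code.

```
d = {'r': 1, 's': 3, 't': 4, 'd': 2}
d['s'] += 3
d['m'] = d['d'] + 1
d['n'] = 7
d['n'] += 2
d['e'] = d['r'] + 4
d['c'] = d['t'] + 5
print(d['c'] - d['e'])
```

4

d['s'] = 3+3 = 6 → {'r': 1, 's': 6, 't': 4, 'd': 2}
d['m'] = d['d']+1 = 3 → {'r': 1, 's': 6, 't': 4, 'd': 2, 'm': 3}
d['n'] = 7 → {'r': 1, 's': 6, 't': 4, 'd': 2, 'm': 3, 'n': 7}
d['n'] = 7+2 = 9 → {'r': 1, 's': 6, 't': 4, 'd': 2, 'm': 3, 'n': 9}
d['e'] = d['r']+4 = 5 → {'r': 1, 's': 6, 't': 4, 'd': 2, 'm': 3, 'n': 9, 'e': 5}
d['c'] = d['t']+5 = 9 → {'r': 1, 's': 6, 't': 4, 'd': 2, 'm': 3, 'n': 9, 'e': 5, 'c': 9}
d['c']-d['e'] = 9-5 = 4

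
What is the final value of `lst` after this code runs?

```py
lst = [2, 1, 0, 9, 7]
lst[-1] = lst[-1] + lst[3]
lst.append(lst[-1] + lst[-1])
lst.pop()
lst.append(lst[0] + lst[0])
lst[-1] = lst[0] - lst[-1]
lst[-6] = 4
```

[4, 1, 0, 9, 16, -2]

lst[-1] = lst[-1]+lst[3] = 7+9 = 16 → [2, 1, 0, 9, 16]
append lst[-1]+lst[-1] = 16+16 = 32 → [2, 1, 0, 9, 16, 32]
pop() removes 32 → [2, 1, 0, 9, 16]
append lst[0]+lst[0] = 2+2 = 4 → [2, 1, 0, 9, 16, 4]
lst[-1] = lst[0]-lst[-1] = 2-4 = -2 → [2, 1, 0, 9, 16, -2]
lst[-6] = 4 → [4, 1, 0, 9, 16, -2]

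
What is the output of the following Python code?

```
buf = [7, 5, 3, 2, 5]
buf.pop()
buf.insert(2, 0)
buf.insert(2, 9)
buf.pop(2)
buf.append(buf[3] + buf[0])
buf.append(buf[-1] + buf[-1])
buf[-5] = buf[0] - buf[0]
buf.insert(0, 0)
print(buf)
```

[0, 7, 5, 0, 3, 2, 10, 20]

pop() removes 5 → [7, 5, 3, 2]
insert 0 at 2 → [7, 5, 0, 3, 2]
insert 9 at 2 → [7, 5, 9, 0, 3, 2]
pop(2) removes 9 → [7, 5, 0, 3, 2]
append buf[3]+buf[0] = 3+7 = 10 → [7, 5, 0, 3, 2, 10]
append buf[-1]+buf[-1] = 10+10 = 20 → [7, 5, 0, 3, 2, 10, 20]
buf[-5] = buf[0]-buf[0] = 7-7 = 0 → [7, 5, 0, 3, 2, 10, 20]
insert 0 at 0 → [0, 7, 5, 0, 3, 2, 10, 20]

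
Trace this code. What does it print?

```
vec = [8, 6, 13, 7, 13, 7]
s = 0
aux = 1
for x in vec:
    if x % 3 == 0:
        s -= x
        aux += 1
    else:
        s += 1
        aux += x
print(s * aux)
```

-50

x=8: not %3==0, s = 0+1 = 1; aux=9
x=6: %3==0, s = 1-6 = -5; aux=10
x=13: not %3==0, s = (-5)+1 = -4; aux=23
x=7: not %3==0, s = (-4)+1 = -3; aux=30
x=13: not %3==0, s = (-3)+1 = -2; aux=43
x=7: not %3==0, s = (-2)+1 = -1; aux=50
s*aux = (-1)*50 = -50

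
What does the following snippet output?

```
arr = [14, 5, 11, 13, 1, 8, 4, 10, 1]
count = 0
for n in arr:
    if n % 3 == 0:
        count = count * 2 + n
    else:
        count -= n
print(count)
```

n=14: not %3==0, count = 0-14 = -14
n=5: not %3==0, count = (-14)-5 = -19
n=11: not %3==0, count = (-19)-11 = -30
n=13: not %3==0, count = (-30)-13 = -43
n=1: not %3==0, count = (-43)-1 = -44
n=8: not %3==0, count = (-44)-8 = -52
n=4: not %3==0, count = (-52)-4 = -56
n=10: not %3==0, count = (-56)-10 = -66
n=1: not %3==0, count = (-66)-1 = -67

-67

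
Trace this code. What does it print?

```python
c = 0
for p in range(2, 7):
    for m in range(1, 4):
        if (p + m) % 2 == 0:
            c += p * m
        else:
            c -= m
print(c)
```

40

p=2,m=1: odd sum, c = 0-1 = -1
p=2,m=2: even sum, c = (-1)+4 = 3
p=2,m=3: odd sum, c = 3-3 = 0
p=3,m=1: even sum, c = 0+3 = 3
p=3,m=2: odd sum, c = 3-2 = 1
p=3,m=3: even sum, c = 1+9 = 10
p=4,m=1: odd sum, c = 10-1 = 9
p=4,m=2: even sum, c = 9+8 = 17
p=4,m=3: odd sum, c = 17-3 = 14
p=5,m=1: even sum, c = 14+5 = 19
p=5,m=2: odd sum, c = 19-2 = 17
p=5,m=3: even sum, c = 17+15 = 32
p=6,m=1: odd sum, c = 32-1 = 31
p=6,m=2: even sum, c = 31+12 = 43
p=6,m=3: odd sum, c = 43-3 = 40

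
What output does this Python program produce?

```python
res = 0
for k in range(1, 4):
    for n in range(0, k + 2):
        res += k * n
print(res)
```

k=1,n=0: res = 0+0 = 0
k=1,n=1: res = 0+1 = 1
k=1,n=2: res = 1+2 = 3
k=2,n=0: res = 3+0 = 3
k=2,n=1: res = 3+2 = 5
k=2,n=2: res = 5+4 = 9
k=2,n=3: res = 9+6 = 15
k=3,n=0: res = 15+0 = 15
k=3,n=1: res = 15+3 = 18
k=3,n=2: res = 18+6 = 24
k=3,n=3: res = 24+9 = 33
k=3,n=4: res = 33+12 = 45

45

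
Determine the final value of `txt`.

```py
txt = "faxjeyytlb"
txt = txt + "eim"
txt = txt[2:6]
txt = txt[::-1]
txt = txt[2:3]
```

'j'

+ 'eim' → 'faxjeyytlbeim'
slice [2:6] → 'xjey'
reverse → 'yejx'
slice [2:3] → 'j'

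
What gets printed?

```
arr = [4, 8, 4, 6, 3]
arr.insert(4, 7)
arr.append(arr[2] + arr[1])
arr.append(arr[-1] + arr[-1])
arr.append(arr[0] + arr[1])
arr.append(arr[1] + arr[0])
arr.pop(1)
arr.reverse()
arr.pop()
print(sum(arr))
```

80

insert 7 at 4 → [4, 8, 4, 6, 7, 3]
append arr[2]+arr[1] = 4+8 = 12 → [4, 8, 4, 6, 7, 3, 12]
append arr[-1]+arr[-1] = 12+12 = 24 → [4, 8, 4, 6, 7, 3, 12, 24]
append arr[0]+arr[1] = 4+8 = 12 → [4, 8, 4, 6, 7, 3, 12, 24, 12]
append arr[1]+arr[0] = 8+4 = 12 → [4, 8, 4, 6, 7, 3, 12, 24, 12, 12]
pop(1) removes 8 → [4, 4, 6, 7, 3, 12, 24, 12, 12]
reverse → [12, 12, 24, 12, 3, 7, 6, 4, 4]
pop() removes 4 → [12, 12, 24, 12, 3, 7, 6, 4]
sum = 80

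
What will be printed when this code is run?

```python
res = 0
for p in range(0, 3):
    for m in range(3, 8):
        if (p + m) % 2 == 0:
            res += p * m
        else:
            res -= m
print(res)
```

p=0,m=3: odd sum, res = 0-3 = -3
p=0,m=4: even sum, res = (-3)+0 = -3
p=0,m=5: odd sum, res = (-3)-5 = -8
p=0,m=6: even sum, res = (-8)+0 = -8
p=0,m=7: odd sum, res = (-8)-7 = -15
p=1,m=3: even sum, res = (-15)+3 = -12
p=1,m=4: odd sum, res = (-12)-4 = -16
p=1,m=5: even sum, res = (-16)+5 = -11
p=1,m=6: odd sum, res = (-11)-6 = -17
p=1,m=7: even sum, res = (-17)+7 = -10
p=2,m=3: odd sum, res = (-10)-3 = -13
p=2,m=4: even sum, res = (-13)+8 = -5
p=2,m=5: odd sum, res = (-5)-5 = -10
p=2,m=6: even sum, res = (-10)+12 = 2
p=2,m=7: odd sum, res = 2-7 = -5

-5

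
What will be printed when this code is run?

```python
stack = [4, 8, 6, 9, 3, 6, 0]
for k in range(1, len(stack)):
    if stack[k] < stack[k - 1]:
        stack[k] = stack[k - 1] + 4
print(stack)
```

k=1: 8>=4, unchanged → [4, 8, 6, 9, 3, 6, 0]
k=2: 6<8, stack[2] = 8+4 = 12 → [4, 8, 12, 9, 3, 6, 0]
k=3: 9<12, stack[3] = 12+4 = 16 → [4, 8, 12, 16, 3, 6, 0]
k=4: 3<16, stack[4] = 16+4 = 20 → [4, 8, 12, 16, 20, 6, 0]
k=5: 6<20, stack[5] = 20+4 = 24 → [4, 8, 12, 16, 20, 24, 0]
k=6: 0<24, stack[6] = 24+4 = 28 → [4, 8, 12, 16, 20, 24, 28]

[4, 8, 12, 16, 20, 24, 28]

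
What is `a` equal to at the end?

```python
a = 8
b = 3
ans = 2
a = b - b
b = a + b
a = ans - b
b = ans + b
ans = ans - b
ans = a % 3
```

-1

a = 3-3 = 0
b = 0+3 = 3
a = 2-3 = -1
b = 2+3 = 5
ans = 2-5 = -3
ans = (-1)%3 = 2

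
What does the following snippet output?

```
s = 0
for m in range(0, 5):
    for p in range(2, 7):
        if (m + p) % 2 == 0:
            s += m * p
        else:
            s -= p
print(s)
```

56

m=0,p=2: even sum, s = 0+0 = 0
m=0,p=3: odd sum, s = 0-3 = -3
m=0,p=4: even sum, s = (-3)+0 = -3
m=0,p=5: odd sum, s = (-3)-5 = -8
m=0,p=6: even sum, s = (-8)+0 = -8
m=1,p=2: odd sum, s = (-8)-2 = -10
m=1,p=3: even sum, s = (-10)+3 = -7
m=1,p=4: odd sum, s = (-7)-4 = -11
m=1,p=5: even sum, s = (-11)+5 = -6
m=1,p=6: odd sum, s = (-6)-6 = -12
m=2,p=2: even sum, s = (-12)+4 = -8
m=2,p=3: odd sum, s = (-8)-3 = -11
m=2,p=4: even sum, s = (-11)+8 = -3
m=2,p=5: odd sum, s = (-3)-5 = -8
m=2,p=6: even sum, s = (-8)+12 = 4
m=3,p=2: odd sum, s = 4-2 = 2
m=3,p=3: even sum, s = 2+9 = 11
m=3,p=4: odd sum, s = 11-4 = 7
m=3,p=5: even sum, s = 7+15 = 22
m=3,p=6: odd sum, s = 22-6 = 16
m=4,p=2: even sum, s = 16+8 = 24
m=4,p=3: odd sum, s = 24-3 = 21
m=4,p=4: even sum, s = 21+16 = 37
m=4,p=5: odd sum, s = 37-5 = 32
m=4,p=6: even sum, s = 32+24 = 56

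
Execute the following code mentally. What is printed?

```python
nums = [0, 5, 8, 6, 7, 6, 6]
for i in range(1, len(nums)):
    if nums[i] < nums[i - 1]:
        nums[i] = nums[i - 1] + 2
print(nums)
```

i=1: 5>=0, unchanged → [0, 5, 8, 6, 7, 6, 6]
i=2: 8>=5, unchanged → [0, 5, 8, 6, 7, 6, 6]
i=3: 6<8, nums[3] = 8+2 = 10 → [0, 5, 8, 10, 7, 6, 6]
i=4: 7<10, nums[4] = 10+2 = 12 → [0, 5, 8, 10, 12, 6, 6]
i=5: 6<12, nums[5] = 12+2 = 14 → [0, 5, 8, 10, 12, 14, 6]
i=6: 6<14, nums[6] = 14+2 = 16 → [0, 5, 8, 10, 12, 14, 16]

[0, 5, 8, 10, 12, 14, 16]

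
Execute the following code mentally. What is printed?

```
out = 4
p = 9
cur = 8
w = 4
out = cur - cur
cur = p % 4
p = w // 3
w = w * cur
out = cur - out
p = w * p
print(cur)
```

out = 8-8 = 0
cur = 9%4 = 1
p = 4//3 = 1
w = 4*1 = 4
out = 1-0 = 1
p = 4*1 = 4

1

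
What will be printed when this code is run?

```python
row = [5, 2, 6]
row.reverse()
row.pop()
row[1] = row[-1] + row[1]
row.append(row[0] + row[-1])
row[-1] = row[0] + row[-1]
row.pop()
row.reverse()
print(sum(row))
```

reverse → [6, 2, 5]
pop() removes 5 → [6, 2]
row[1] = row[-1]+row[1] = 2+2 = 4 → [6, 4]
append row[0]+row[-1] = 6+4 = 10 → [6, 4, 10]
row[-1] = row[0]+row[-1] = 6+10 = 16 → [6, 4, 16]
pop() removes 16 → [6, 4]
reverse → [4, 6]
sum = 10

10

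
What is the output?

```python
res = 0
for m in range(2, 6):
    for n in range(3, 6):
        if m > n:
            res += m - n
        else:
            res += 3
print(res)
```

m=2,n=3: not 2>3, res = 0+3 = 3
m=2,n=4: not 2>4, res = 3+3 = 6
m=2,n=5: not 2>5, res = 6+3 = 9
m=3,n=3: not 3>3, res = 9+3 = 12
m=3,n=4: not 3>4, res = 12+3 = 15
m=3,n=5: not 3>5, res = 15+3 = 18
m=4,n=3: 4>3, res = 18+1 = 19
m=4,n=4: not 4>4, res = 19+3 = 22
m=4,n=5: not 4>5, res = 22+3 = 25
m=5,n=3: 5>3, res = 25+2 = 27
m=5,n=4: 5>4, res = 27+1 = 28
m=5,n=5: not 5>5, res = 28+3 = 31

31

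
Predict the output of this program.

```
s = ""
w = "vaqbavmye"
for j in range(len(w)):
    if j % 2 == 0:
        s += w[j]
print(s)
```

j=0: add 'v' → 'v'
j=1: skip
j=2: add 'q' → 'vq'
j=3: skip
j=4: add 'a' → 'vqa'
j=5: skip
j=6: add 'm' → 'vqam'
j=7: skip
j=8: add 'e' → 'vqame'

vqame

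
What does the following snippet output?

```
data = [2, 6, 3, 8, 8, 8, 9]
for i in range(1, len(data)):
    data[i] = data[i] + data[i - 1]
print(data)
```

[2, 8, 11, 19, 27, 35, 44]

i=1: data[1] = 6+2 = 8 → [2, 8, 3, 8, 8, 8, 9]
i=2: data[2] = 3+8 = 11 → [2, 8, 11, 8, 8, 8, 9]
i=3: data[3] = 8+11 = 19 → [2, 8, 11, 19, 8, 8, 9]
i=4: data[4] = 8+19 = 27 → [2, 8, 11, 19, 27, 8, 9]
i=5: data[5] = 8+27 = 35 → [2, 8, 11, 19, 27, 35, 9]
i=6: data[6] = 9+35 = 44 → [2, 8, 11, 19, 27, 35, 44]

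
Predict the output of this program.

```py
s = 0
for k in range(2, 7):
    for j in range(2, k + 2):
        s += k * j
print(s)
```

355

k=2,j=2: s = 0+4 = 4
k=2,j=3: s = 4+6 = 10
k=3,j=2: s = 10+6 = 16
k=3,j=3: s = 16+9 = 25
k=3,j=4: s = 25+12 = 37
k=4,j=2: s = 37+8 = 45
k=4,j=3: s = 45+12 = 57
k=4,j=4: s = 57+16 = 73
k=4,j=5: s = 73+20 = 93
k=5,j=2: s = 93+10 = 103
k=5,j=3: s = 103+15 = 118
k=5,j=4: s = 118+20 = 138
k=5,j=5: s = 138+25 = 163
k=5,j=6: s = 163+30 = 193
k=6,j=2: s = 193+12 = 205
k=6,j=3: s = 205+18 = 223
k=6,j=4: s = 223+24 = 247
k=6,j=5: s = 247+30 = 277
k=6,j=6: s = 277+36 = 313
k=6,j=7: s = 313+42 = 355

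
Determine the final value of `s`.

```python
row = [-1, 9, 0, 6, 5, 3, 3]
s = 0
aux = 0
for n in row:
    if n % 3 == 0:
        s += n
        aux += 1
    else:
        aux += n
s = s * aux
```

189

n=-1: not %3==0; aux=-1
n=9: %3==0, s = 0+9 = 9; aux=0
n=0: %3==0, s = 9+0 = 9; aux=1
n=6: %3==0, s = 9+6 = 15; aux=2
n=5: not %3==0; aux=7
n=3: %3==0, s = 15+3 = 18; aux=8
n=3: %3==0, s = 18+3 = 21; aux=9
s*aux = 21*9 = 189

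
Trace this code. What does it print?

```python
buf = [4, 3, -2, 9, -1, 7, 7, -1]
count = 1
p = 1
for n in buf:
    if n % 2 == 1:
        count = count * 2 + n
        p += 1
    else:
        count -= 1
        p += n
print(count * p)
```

n=4: not odd, count = 1-1 = 0; p=5
n=3: odd, count = 0*2+3 = 3; p=6
n=-2: not odd, count = 3-1 = 2; p=4
n=9: odd, count = 2*2+9 = 13; p=5
n=-1: odd, count = 13*2+(-1) = 25; p=6
n=7: odd, count = 25*2+7 = 57; p=7
n=7: odd, count = 57*2+7 = 121; p=8
n=-1: odd, count = 121*2+(-1) = 241; p=9
count*p = 241*9 = 2169

2169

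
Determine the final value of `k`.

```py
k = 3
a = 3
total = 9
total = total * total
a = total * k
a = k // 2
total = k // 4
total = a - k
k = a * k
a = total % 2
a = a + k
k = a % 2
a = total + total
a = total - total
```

total = 9*9 = 81
a = 81*3 = 243
a = 3//2 = 1
total = 3//4 = 0
total = 1-3 = -2
k = 1*3 = 3
a = (-2)%2 = 0
a = 0+3 = 3
k = 3%2 = 1
a = (-2)+(-2) = -4
a = (-2)-(-2) = 0

1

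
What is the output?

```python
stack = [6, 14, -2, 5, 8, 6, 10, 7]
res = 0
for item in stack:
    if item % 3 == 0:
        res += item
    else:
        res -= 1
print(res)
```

item=6: %3==0, res = 0+6 = 6
item=14: not %3==0, res = 6-1 = 5
item=-2: not %3==0, res = 5-1 = 4
item=5: not %3==0, res = 4-1 = 3
item=8: not %3==0, res = 3-1 = 2
item=6: %3==0, res = 2+6 = 8
item=10: not %3==0, res = 8-1 = 7
item=7: not %3==0, res = 7-1 = 6

6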